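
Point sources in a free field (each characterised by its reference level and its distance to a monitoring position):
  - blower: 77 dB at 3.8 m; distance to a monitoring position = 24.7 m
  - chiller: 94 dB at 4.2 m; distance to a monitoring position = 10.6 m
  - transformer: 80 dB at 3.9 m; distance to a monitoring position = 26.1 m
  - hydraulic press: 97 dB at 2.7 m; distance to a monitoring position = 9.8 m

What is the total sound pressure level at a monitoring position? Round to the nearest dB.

First find each source's level at the receiver (point-source: −20·log₁₀(r/r_ref)), then combine on an intensity basis.
blower: 77 − 20·log₁₀(24.7/3.8) = 77 − 16.26 = 60.74 dB.
chiller: 94 − 20·log₁₀(10.6/4.2) = 94 − 8.04 = 85.96 dB.
transformer: 80 − 20·log₁₀(26.1/3.9) = 80 − 16.51 = 63.49 dB.
hydraulic press: 97 − 20·log₁₀(9.8/2.7) = 97 − 11.20 = 85.80 dB.
Σ 10^(L/10) = 7.782e+08 → L_total = 10·log₁₀(7.782e+08) = 88.91 dB.

89 dB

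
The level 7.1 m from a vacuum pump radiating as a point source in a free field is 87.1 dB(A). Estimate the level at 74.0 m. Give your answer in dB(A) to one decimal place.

Spherical spreading from a point source gives a 20·log₁₀(r₂/r₁) drop.
L₂ = 87.1 − 20·log₁₀(74.0/7.1) = 87.1 − 20.359 = 66.74 dB(A).

66.7 dB(A)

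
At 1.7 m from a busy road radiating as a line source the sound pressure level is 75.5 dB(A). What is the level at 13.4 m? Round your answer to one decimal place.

66.5 dB(A)

Line-source attenuation: ΔL = 10·log₁₀(r₂/r₁) = 10·log₁₀(13.4/1.7) = 8.967 dB.
L₂ = 75.5 − 10·log₁₀(13.4/1.7) = 75.5 − 8.967 = 66.53 dB(A).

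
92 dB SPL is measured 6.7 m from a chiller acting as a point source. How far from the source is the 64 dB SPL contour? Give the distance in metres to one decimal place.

168.3 m

For a point source L₁ − L₂ = 20·log₁₀(r₂/r₁), so r₂ = r₁·10^((L₁−L₂)/20).
r₂ = 6.7·10^((92−64)/20) = 6.7·10^(28.0/20) = 168.30 m.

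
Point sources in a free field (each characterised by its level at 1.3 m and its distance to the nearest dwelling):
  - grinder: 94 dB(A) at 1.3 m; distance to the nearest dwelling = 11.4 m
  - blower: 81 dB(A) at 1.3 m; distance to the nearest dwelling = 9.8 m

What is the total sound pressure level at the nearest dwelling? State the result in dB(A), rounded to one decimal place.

Apply inverse-square spreading to bring every level to the receiver, then sum 10^(L/10).
grinder: 94 − 20·log₁₀(11.4/1.3) = 94 − 18.86 = 75.14 dB(A).
blower: 81 − 20·log₁₀(9.8/1.3) = 81 − 17.55 = 63.45 dB(A).
Σ 10^(L/10) = 3.488e+07 → L_total = 10·log₁₀(3.488e+07) = 75.43 dB(A).

75.4 dB(A)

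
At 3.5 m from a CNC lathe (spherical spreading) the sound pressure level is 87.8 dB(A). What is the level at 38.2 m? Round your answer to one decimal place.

Point-source attenuation: ΔL = 20·log₁₀(r₂/r₁) = 20·log₁₀(38.2/3.5) = 20.760 dB.
L₂ = 87.8 − 20·log₁₀(38.2/3.5) = 87.8 − 20.760 = 67.04 dB(A).

67.0 dB(A)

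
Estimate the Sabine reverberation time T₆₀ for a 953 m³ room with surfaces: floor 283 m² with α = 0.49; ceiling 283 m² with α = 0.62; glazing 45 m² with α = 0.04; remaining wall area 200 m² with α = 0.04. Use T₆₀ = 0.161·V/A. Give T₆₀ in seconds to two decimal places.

Total absorption A = 283·0.49 + 283·0.62 + 45·0.04 + 200·0.04 = 323.93 m² sabins.
T₆₀ = 0.161 × 953 / 323.93 = 0.474 s.

0.47 s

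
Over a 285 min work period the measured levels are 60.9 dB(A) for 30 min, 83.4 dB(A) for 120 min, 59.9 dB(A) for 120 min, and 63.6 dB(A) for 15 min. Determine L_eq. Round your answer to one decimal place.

The energy average is taken in the linear domain: L_eq = 10·log₁₀[(Σ tᵢ·10^(Lᵢ/10))/T], T = 285 min.
Σ tᵢ·10^(Lᵢ/10) = 30·10^(60.9/10) + 120·10^(83.4/10) + 120·10^(59.9/10) + 15·10^(63.6/10) = 2.644e+10.
L_eq = 10·log₁₀(2.644e+10/285) = 79.67 dB(A).

79.7 dB(A)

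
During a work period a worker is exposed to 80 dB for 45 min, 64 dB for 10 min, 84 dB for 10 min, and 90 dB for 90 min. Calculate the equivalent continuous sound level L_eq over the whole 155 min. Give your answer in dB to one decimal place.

88.0 dB

The energy average is taken in the linear domain: L_eq = 10·log₁₀[(Σ tᵢ·10^(Lᵢ/10))/T], T = 155 min.
Σ tᵢ·10^(Lᵢ/10) = 45·10^(80/10) + 10·10^(64/10) + 10·10^(84/10) + 90·10^(90/10) = 9.704e+10.
L_eq = 10·log₁₀(9.704e+10/155) = 87.97 dB.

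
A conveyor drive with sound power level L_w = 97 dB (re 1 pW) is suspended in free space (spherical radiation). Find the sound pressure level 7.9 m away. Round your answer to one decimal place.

68.1 dB

Free-field spherical radiation: L_p = L_w − 10·log₁₀(4π·r²), r = 7.9 m.
4π·r² = 784.3 m², 10·log₁₀ of that is 28.945 dB.
L_p = 97 − 28.945 = 68.06 dB.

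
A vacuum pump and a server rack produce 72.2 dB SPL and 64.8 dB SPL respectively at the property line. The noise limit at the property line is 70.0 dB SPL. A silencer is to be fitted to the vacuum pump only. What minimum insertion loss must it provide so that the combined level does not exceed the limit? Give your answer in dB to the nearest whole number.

4 dB

Fixed contribution from the other source: Σ 10^(L/10) = 10^(64.8/10) = 3.020e+06 (64.80 dB SPL).
The limit corresponds to 10^(70.0/10) = 1.000e+07; subtracting the fixed part leaves 6.980e+06 for the vacuum pump, i.e. 68.44 dB SPL.
Required insertion loss = 72.2 − 68.44 = 3.76 dB.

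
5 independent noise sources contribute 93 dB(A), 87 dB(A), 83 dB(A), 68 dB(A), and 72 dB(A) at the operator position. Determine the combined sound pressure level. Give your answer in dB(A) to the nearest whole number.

94 dB(A)

For uncorrelated sources the intensities add, so convert each level to linear form, sum, and take 10·log₁₀ of the total.
Σ 10^(L/10) = 10^(93/10) + 10^(87/10) + 10^(83/10) + 10^(68/10) + 10^(72/10) = 2.718e+09.
L_total = 10·log₁₀(2.718e+09) = 94.34 dB(A).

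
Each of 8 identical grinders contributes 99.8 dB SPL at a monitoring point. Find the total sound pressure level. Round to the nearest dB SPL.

L_total = L₁ + 10·log₁₀ N for N identical incoherent sources.
L_total = 99.8 + 10·log₁₀(8) = 99.8 + 9.031 = 108.83 dB SPL.

109 dB SPL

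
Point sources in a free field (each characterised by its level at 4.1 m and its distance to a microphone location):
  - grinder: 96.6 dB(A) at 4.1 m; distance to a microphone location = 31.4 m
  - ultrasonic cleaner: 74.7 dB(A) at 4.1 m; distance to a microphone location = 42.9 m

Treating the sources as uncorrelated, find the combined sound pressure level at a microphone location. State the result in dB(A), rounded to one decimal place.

Propagate each source to the receiver with L = L_ref − 20·log₁₀(r/r_ref), then add intensities.
grinder: 96.6 − 20·log₁₀(31.4/4.1) = 96.6 − 17.68 = 78.92 dB(A).
ultrasonic cleaner: 74.7 − 20·log₁₀(42.9/4.1) = 74.7 − 20.39 = 54.31 dB(A).
Σ 10^(L/10) = 7.820e+07 → L_total = 10·log₁₀(7.820e+07) = 78.93 dB(A).

78.9 dB(A)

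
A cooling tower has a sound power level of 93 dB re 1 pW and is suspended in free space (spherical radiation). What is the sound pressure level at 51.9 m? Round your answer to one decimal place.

47.7 dB

L_p = L_w − 10·log₁₀(4π·r²) with r = 51.9 m.
4π·r² = 3.385e+04 m², 10·log₁₀ of that is 45.295 dB.
L_p = 93 − 45.295 = 47.70 dB.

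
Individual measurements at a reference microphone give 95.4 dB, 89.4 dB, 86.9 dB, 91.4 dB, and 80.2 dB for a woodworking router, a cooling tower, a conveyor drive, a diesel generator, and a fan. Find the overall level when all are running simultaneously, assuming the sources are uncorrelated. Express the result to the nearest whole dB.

98 dB

Incoherent sources combine by intensity addition: L_total = 10·log₁₀(Σ 10^(L_i/10)).
Σ 10^(L/10) = 10^(95.4/10) + 10^(89.4/10) + 10^(86.9/10) + 10^(91.4/10) + 10^(80.2/10) = 6.313e+09.
L_total = 10·log₁₀(6.313e+09) = 98.00 dB.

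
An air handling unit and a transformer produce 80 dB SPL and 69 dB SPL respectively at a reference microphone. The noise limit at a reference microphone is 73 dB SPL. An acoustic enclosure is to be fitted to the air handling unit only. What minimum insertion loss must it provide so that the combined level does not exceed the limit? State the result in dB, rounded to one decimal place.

The untreated sources together contribute 10^(69/10) = 7.943e+06, i.e. 69.00 dB SPL.
The limit corresponds to 10^(73/10) = 1.995e+07; subtracting the fixed part leaves 1.201e+07 for the air handling unit, i.e. 70.80 dB SPL.
Required insertion loss = 80 − 70.80 = 9.20 dB.

9.2 dB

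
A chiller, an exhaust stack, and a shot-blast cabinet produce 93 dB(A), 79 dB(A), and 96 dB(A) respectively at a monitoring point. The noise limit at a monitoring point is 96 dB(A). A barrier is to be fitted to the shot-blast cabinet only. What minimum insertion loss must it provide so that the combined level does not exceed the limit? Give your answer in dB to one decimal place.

Fixed contribution from the other sources: Σ 10^(L/10) = 10^(93/10) + 10^(79/10) = 2.075e+09 (93.17 dB(A)).
The limit corresponds to 10^(96/10) = 3.981e+09; subtracting the fixed part leaves 1.906e+09 for the shot-blast cabinet, i.e. 92.80 dB(A).
Required insertion loss = 96 − 92.80 = 3.20 dB.

3.2 dB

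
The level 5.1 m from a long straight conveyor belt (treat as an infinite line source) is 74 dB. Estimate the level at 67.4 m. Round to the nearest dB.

63 dB

Cylindrical spreading from a line source gives a 10·log₁₀(r₂/r₁) drop.
L₂ = 74 − 10·log₁₀(67.4/5.1) = 74 − 11.211 = 62.79 dB.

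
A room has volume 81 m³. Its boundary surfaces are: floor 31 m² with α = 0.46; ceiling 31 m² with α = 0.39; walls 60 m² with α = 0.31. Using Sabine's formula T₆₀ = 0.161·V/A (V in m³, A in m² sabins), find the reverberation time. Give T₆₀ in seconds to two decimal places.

A = Σ Sᵢαᵢ = 31·0.46 + 31·0.39 + 60·0.31 = 44.95 m².
T₆₀ = 0.161·V/A = 0.161·81/44.95 = 0.290 s.

0.29 s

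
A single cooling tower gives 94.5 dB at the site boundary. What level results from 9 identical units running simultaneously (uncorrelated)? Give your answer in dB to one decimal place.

104.0 dB

N identical incoherent sources raise the level by 10·log₁₀ N.
L_total = 94.5 + 10·log₁₀(9) = 94.5 + 9.542 = 104.04 dB.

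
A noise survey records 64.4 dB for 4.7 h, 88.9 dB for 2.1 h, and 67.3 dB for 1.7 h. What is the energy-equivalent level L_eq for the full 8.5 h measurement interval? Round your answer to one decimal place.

Weight each interval's intensity by its duration and average over T = 8.5 h:
Σ tᵢ·10^(Lᵢ/10) = 4.7·10^(64.4/10) + 2.1·10^(88.9/10) + 1.7·10^(67.3/10) = 1.652e+09.
L_eq = 10·log₁₀(1.652e+09/8.5) = 82.89 dB.

82.9 dB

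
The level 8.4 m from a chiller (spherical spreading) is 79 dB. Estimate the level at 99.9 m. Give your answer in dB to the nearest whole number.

Spherical spreading from a point source gives a 20·log₁₀(r₂/r₁) drop.
L₂ = 79 − 20·log₁₀(99.9/8.4) = 79 − 21.506 = 57.49 dB.

57 dB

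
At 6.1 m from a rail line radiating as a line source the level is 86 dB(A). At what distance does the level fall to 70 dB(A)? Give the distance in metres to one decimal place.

For a line source L₁ − L₂ = 10·log₁₀(r₂/r₁), so r₂ = r₁·10^((L₁−L₂)/10).
r₂ = 6.1·10^((86−70)/10) = 6.1·10^(16.0/10) = 242.85 m.

242.8 m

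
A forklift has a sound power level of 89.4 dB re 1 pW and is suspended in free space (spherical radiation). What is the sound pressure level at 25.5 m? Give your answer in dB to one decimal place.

L_p = L_w − 10·log₁₀(4π·r²) with r = 25.5 m.
4π·r² = 8171 m², 10·log₁₀ of that is 39.123 dB.
L_p = 89.4 − 39.123 = 50.28 dB.

50.3 dB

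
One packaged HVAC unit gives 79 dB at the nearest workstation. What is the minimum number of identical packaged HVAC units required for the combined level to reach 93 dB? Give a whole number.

26

The shortfall is 93 − 79 = 14.0 dB, and N units add 10·log₁₀ N, so need 10·log₁₀ N ≥ 14.0.
N ≥ 10^(14.0/10) = 25.119, so N = 26.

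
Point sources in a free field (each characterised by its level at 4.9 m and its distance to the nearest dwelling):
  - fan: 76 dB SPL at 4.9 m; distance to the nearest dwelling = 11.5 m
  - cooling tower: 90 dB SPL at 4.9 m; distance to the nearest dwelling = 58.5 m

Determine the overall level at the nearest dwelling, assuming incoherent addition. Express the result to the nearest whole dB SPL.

72 dB SPL

Propagate each source to the receiver with L = L_ref − 20·log₁₀(r/r_ref), then add intensities.
fan: 76 − 20·log₁₀(11.5/4.9) = 76 − 7.41 = 68.59 dB SPL.
cooling tower: 90 − 20·log₁₀(58.5/4.9) = 90 − 21.54 = 68.46 dB SPL.
Σ 10^(L/10) = 1.424e+07 → L_total = 10·log₁₀(1.424e+07) = 71.54 dB SPL.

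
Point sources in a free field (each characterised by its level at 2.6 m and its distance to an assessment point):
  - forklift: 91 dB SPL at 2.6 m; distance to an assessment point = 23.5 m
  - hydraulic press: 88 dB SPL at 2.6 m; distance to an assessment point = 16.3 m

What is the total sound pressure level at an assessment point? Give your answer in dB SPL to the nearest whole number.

Apply inverse-square spreading to bring every level to the receiver, then sum 10^(L/10).
forklift: 91 − 20·log₁₀(23.5/2.6) = 91 − 19.12 = 71.88 dB SPL.
hydraulic press: 88 − 20·log₁₀(16.3/2.6) = 88 − 15.94 = 72.06 dB SPL.
Σ 10^(L/10) = 3.146e+07 → L_total = 10·log₁₀(3.146e+07) = 74.98 dB SPL.

75 dB SPL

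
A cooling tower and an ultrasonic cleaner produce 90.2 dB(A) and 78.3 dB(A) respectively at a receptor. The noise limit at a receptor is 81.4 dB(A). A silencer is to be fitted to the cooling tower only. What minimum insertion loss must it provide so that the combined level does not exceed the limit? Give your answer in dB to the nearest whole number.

Fixed contribution from the other source: Σ 10^(L/10) = 10^(78.3/10) = 6.761e+07 (78.30 dB(A)).
The limit corresponds to 10^(81.4/10) = 1.380e+08; subtracting the fixed part leaves 7.043e+07 for the cooling tower, i.e. 78.48 dB(A).
So the cooling tower must be reduced from 90.2 to 78.48 dB(A): IL = 11.72 dB.

12 dB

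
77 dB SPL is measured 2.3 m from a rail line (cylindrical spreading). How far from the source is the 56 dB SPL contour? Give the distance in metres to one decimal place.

289.6 m

For a line source L₁ − L₂ = 10·log₁₀(r₂/r₁), so r₂ = r₁·10^((L₁−L₂)/10).
r₂ = 2.3·10^((77−56)/10) = 2.3·10^(21.0/10) = 289.55 m.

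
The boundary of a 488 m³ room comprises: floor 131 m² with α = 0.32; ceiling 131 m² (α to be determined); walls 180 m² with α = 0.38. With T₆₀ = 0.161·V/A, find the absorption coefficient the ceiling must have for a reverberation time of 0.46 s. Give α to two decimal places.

0.46

A = 0.161·V/T₆₀ = 0.161·488/0.46 = 170.80 m² sabins.
Absorption from the other surfaces = 131·0.32 + 180·0.38 = 110.32 m², so the ceiling must supply 60.48 m² over 131 m².
α = 60.48/131 = 0.462.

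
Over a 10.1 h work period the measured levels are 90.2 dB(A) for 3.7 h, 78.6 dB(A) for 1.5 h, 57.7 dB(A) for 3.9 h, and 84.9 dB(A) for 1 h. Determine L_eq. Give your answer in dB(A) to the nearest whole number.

Weight each interval's intensity by its duration and average over T = 10.1 h:
Σ tᵢ·10^(Lᵢ/10) = 3.7·10^(90.2/10) + 1.5·10^(78.6/10) + 3.9·10^(57.7/10) + 1·10^(84.9/10) = 4.294e+09.
L_eq = 10·log₁₀(4.294e+09/10.1) = 86.29 dB(A).

86 dB(A)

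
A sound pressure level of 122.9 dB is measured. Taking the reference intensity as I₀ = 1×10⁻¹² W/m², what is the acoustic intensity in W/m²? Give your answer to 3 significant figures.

L = 10·log₁₀(I/I₀) ⇒ I = I₀·10^(L/10) = 10⁻¹² × 10^12.29.

1.95 W/m²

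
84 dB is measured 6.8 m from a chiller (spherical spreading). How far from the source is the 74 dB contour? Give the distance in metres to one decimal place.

21.5 m

Point-source spreading drops the level by 20·log₁₀(r₂/r₁); inverting, r₂/r₁ = 10^(ΔL/20).
r₂ = 6.8·10^((84−74)/20) = 6.8·10^(10.0/20) = 21.50 m.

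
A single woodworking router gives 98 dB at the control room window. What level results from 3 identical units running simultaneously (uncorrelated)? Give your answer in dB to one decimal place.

102.8 dB

With 3 equal, uncorrelated contributions the intensity is 3× that of one unit, giving a rise of 10·log₁₀ 3.
L_total = 98 + 10·log₁₀(3) = 98 + 4.771 = 102.77 dB.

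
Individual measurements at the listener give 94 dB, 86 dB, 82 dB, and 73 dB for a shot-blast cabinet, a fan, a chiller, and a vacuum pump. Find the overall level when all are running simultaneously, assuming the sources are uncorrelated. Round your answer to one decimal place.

94.9 dB

Incoherent sources combine by intensity addition: L_total = 10·log₁₀(Σ 10^(L_i/10)).
Σ 10^(L/10) = 10^(94/10) + 10^(86/10) + 10^(82/10) + 10^(73/10) = 3.088e+09.
L_total = 10·log₁₀(3.088e+09) = 94.90 dB.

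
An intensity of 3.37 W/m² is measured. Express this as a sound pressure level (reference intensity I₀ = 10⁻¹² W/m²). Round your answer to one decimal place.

Dividing by I₀ shifts the exponent by 12: I/I₀ = 3.37×10^12.
L = 10·(0.5276 + 12) = 125.28 dB.

125.3 dB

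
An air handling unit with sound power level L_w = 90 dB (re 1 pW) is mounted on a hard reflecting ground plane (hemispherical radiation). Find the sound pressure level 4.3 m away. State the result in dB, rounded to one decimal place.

L_p = L_w − 10·log₁₀(2π·r²) with r = 4.3 m.
2π·r² = 116.2 m², 10·log₁₀ of that is 20.651 dB.
L_p = 90 − 20.651 = 69.35 dB.

69.3 dB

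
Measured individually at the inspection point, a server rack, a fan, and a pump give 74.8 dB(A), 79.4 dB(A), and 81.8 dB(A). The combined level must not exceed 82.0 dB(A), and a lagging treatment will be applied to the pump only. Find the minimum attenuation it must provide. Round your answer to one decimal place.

5.7 dB

Everything except the pump sums to 10^(74.8/10) + 10^(79.4/10) = 1.173e+08 in linear terms, 80.69 dB(A).
The limit corresponds to 10^(82.0/10) = 1.585e+08; subtracting the fixed part leaves 4.119e+07 for the pump, i.e. 76.15 dB(A).
So the pump must be reduced from 81.8 to 76.15 dB(A): IL = 5.65 dB.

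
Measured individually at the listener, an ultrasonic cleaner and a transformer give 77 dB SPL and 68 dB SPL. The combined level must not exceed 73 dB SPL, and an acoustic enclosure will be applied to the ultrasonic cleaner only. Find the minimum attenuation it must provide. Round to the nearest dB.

Fixed contribution from the other source: Σ 10^(L/10) = 10^(68/10) = 6.310e+06 (68.00 dB SPL).
To meet 73 dB SPL overall, the treated ultrasonic cleaner may contribute at most 10^(73/10) − 6.310e+06 = 1.364e+07, i.e. 71.35 dB SPL.
So the ultrasonic cleaner must be reduced from 77 to 71.35 dB SPL: IL = 5.65 dB.

6 dB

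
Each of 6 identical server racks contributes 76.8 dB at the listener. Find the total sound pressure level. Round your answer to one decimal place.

With 6 equal, uncorrelated contributions the intensity is 6× that of one unit, giving a rise of 10·log₁₀ 6.
L_total = 76.8 + 10·log₁₀(6) = 76.8 + 7.782 = 84.58 dB.

84.6 dB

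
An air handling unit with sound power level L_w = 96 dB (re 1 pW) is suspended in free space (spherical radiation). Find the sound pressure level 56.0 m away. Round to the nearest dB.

50 dB

L_p = L_w − 10·log₁₀(4π·r²) with r = 56.0 m.
4π·r² = 3.941e+04 m², 10·log₁₀ of that is 45.956 dB.
L_p = 96 − 45.956 = 50.04 dB.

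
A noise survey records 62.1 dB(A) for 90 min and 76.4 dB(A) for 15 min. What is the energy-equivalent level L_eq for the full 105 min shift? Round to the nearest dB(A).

69 dB(A)

Weight each interval's intensity by its duration and average over T = 105 min:
Σ tᵢ·10^(Lᵢ/10) = 90·10^(62.1/10) + 15·10^(76.4/10) = 8.007e+08.
L_eq = 10·log₁₀(8.007e+08/105) = 68.82 dB(A).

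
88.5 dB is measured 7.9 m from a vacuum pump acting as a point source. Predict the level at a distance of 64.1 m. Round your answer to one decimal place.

70.3 dB

Spherical spreading from a point source gives a 20·log₁₀(r₂/r₁) drop.
L₂ = 88.5 − 20·log₁₀(64.1/7.9) = 88.5 − 18.185 = 70.32 dB.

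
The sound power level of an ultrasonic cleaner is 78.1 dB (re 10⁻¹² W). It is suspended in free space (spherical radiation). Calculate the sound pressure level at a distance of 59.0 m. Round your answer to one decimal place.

31.7 dB

L_p = L_w − 10·log₁₀(4π·r²) with r = 59.0 m.
4π·r² = 4.374e+04 m², 10·log₁₀ of that is 46.409 dB.
L_p = 78.1 − 46.409 = 31.69 dB.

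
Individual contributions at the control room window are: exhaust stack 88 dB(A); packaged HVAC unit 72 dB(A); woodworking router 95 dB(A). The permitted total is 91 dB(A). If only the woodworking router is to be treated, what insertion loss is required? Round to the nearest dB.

7 dB

The untreated sources together contribute 10^(88/10) + 10^(72/10) = 6.468e+08, i.e. 88.11 dB(A).
To meet 91 dB(A) overall, the treated woodworking router may contribute at most 10^(91/10) − 6.468e+08 = 6.121e+08, i.e. 87.87 dB(A).
Required insertion loss = 95 − 87.87 = 7.13 dB.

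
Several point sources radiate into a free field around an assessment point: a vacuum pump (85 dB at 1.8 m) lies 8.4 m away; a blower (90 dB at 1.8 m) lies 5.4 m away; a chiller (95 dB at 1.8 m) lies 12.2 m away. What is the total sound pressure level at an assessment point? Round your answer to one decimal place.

82.9 dB

First find each source's level at the receiver (point-source: −20·log₁₀(r/r_ref)), then combine on an intensity basis.
vacuum pump: 85 − 20·log₁₀(8.4/1.8) = 85 − 13.38 = 71.62 dB.
blower: 90 − 20·log₁₀(5.4/1.8) = 90 − 9.54 = 80.46 dB.
chiller: 95 − 20·log₁₀(12.2/1.8) = 95 − 16.62 = 78.38 dB.
Σ 10^(L/10) = 1.945e+08 → L_total = 10·log₁₀(1.945e+08) = 82.89 dB.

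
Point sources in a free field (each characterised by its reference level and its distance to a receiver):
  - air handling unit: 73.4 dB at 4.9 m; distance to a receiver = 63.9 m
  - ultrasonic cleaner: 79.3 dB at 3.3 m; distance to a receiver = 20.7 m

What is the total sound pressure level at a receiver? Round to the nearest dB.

Propagate each source to the receiver with L = L_ref − 20·log₁₀(r/r_ref), then add intensities.
air handling unit: 73.4 − 20·log₁₀(63.9/4.9) = 73.4 − 22.31 = 51.09 dB.
ultrasonic cleaner: 79.3 − 20·log₁₀(20.7/3.3) = 79.3 − 15.95 = 63.35 dB.
Σ 10^(L/10) = 2.292e+06 → L_total = 10·log₁₀(2.292e+06) = 63.60 dB.

64 dB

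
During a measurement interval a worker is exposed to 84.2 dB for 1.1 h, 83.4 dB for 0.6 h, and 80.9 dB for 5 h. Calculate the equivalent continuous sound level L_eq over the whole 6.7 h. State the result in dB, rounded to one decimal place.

81.9 dB

The energy average is taken in the linear domain: L_eq = 10·log₁₀[(Σ tᵢ·10^(Lᵢ/10))/T], T = 6.7 h.
Σ tᵢ·10^(Lᵢ/10) = 1.1·10^(84.2/10) + 0.6·10^(83.4/10) + 5·10^(80.9/10) = 1.036e+09.
L_eq = 10·log₁₀(1.036e+09/6.7) = 81.89 dB.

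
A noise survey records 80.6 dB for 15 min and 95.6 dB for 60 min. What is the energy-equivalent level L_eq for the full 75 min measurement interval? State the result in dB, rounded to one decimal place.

L_eq = 10·log₁₀[(1/T)·Σ tᵢ·10^(Lᵢ/10)] with T = 75 min.
Σ tᵢ·10^(Lᵢ/10) = 15·10^(80.6/10) + 60·10^(95.6/10) = 2.196e+11.
L_eq = 10·log₁₀(2.196e+11/75) = 94.67 dB.

94.7 dB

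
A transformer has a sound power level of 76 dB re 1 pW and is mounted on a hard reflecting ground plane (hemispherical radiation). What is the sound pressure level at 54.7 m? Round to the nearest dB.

L_p = L_w − 10·log₁₀(2π·r²) with r = 54.7 m.
2π·r² = 1.88e+04 m², 10·log₁₀ of that is 42.742 dB.
L_p = 76 − 42.742 = 33.26 dB.

33 dB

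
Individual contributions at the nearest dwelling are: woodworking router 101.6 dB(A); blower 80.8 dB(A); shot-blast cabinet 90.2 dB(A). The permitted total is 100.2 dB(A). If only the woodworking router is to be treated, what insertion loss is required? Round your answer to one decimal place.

The untreated sources together contribute 10^(80.8/10) + 10^(90.2/10) = 1.167e+09, i.e. 90.67 dB(A).
To meet 100.2 dB(A) overall, the treated woodworking router may contribute at most 10^(100.2/10) − 1.167e+09 = 9.304e+09, i.e. 99.69 dB(A).
Required insertion loss = 101.6 − 99.69 = 1.91 dB.

1.9 dB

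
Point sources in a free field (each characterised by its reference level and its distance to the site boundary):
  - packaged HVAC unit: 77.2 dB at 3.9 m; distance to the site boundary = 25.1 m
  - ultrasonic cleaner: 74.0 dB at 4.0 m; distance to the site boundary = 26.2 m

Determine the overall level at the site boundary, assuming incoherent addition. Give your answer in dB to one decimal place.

Propagate each source to the receiver with L = L_ref − 20·log₁₀(r/r_ref), then add intensities.
packaged HVAC unit: 77.2 − 20·log₁₀(25.1/3.9) = 77.2 − 16.17 = 61.03 dB.
ultrasonic cleaner: 74.0 − 20·log₁₀(26.2/4.0) = 74.0 − 16.32 = 57.68 dB.
Σ 10^(L/10) = 1.853e+06 → L_total = 10·log₁₀(1.853e+06) = 62.68 dB.

62.7 dB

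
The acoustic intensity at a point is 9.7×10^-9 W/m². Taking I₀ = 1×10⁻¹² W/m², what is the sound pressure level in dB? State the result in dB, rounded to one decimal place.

L = 10·log₁₀(I/I₀) = 10·log₁₀(9.7×10^-9/10⁻¹²) = 10·log₁₀(9.7×10^3).
L = 10·(0.9868 + 3) = 39.87 dB.

39.9 dB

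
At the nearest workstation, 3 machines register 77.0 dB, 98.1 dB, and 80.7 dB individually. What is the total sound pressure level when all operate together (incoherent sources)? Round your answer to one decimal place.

98.2 dB

For uncorrelated sources the intensities add, so convert each level to linear form, sum, and take 10·log₁₀ of the total.
Σ 10^(L/10) = 10^(77.0/10) + 10^(98.1/10) + 10^(80.7/10) = 6.624e+09.
L_total = 10·log₁₀(6.624e+09) = 98.21 dB.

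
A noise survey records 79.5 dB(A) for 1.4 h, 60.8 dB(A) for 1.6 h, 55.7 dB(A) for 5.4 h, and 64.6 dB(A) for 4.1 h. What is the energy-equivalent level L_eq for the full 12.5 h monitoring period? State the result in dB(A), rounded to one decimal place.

70.5 dB(A)

Weight each interval's intensity by its duration and average over T = 12.5 h:
Σ tᵢ·10^(Lᵢ/10) = 1.4·10^(79.5/10) + 1.6·10^(60.8/10) + 5.4·10^(55.7/10) + 4.1·10^(64.6/10) = 1.405e+08.
L_eq = 10·log₁₀(1.405e+08/12.5) = 70.51 dB(A).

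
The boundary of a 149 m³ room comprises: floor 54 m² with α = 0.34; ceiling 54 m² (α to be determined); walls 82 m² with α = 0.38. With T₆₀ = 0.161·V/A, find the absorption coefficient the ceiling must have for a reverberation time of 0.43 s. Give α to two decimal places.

0.12

From T₆₀ = 0.161·V/A, the target T₆₀ = 0.43 s needs A = 0.161·149/0.43 = 55.79 m².
Absorption from the other surfaces = 54·0.34 + 82·0.38 = 49.52 m², so the ceiling must supply 6.27 m² over 54 m².
α = 6.27/54 = 0.116.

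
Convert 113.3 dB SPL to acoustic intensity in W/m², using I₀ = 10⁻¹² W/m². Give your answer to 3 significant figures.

0.214 W/m²

I = I₀·10^(L/10) = 10⁻¹² × 10^(113.3/10) = 10^(-0.670).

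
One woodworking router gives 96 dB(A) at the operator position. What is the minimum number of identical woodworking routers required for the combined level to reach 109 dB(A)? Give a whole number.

N identical sources give L₁ + 10·log₁₀ N, so require 10·log₁₀ N ≥ 109 − 96 = 13.0 dB.
N ≥ 10^(13.0/10) = 19.953, so N = 20.

20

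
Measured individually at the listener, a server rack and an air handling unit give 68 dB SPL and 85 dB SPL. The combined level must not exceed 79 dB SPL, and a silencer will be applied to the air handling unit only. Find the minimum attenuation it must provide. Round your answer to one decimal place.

Everything except the air handling unit sums to 10^(68/10) = 6.310e+06 in linear terms, 68.00 dB SPL.
The limit corresponds to 10^(79/10) = 7.943e+07; subtracting the fixed part leaves 7.312e+07 for the air handling unit, i.e. 78.64 dB SPL.
Required insertion loss = 85 − 78.64 = 6.36 dB.

6.4 dB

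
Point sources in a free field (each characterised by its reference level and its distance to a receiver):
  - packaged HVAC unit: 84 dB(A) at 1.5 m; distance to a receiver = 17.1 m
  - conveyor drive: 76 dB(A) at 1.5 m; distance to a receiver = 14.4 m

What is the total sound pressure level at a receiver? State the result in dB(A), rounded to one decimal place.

63.7 dB(A)

Apply inverse-square spreading to bring every level to the receiver, then sum 10^(L/10).
packaged HVAC unit: 84 − 20·log₁₀(17.1/1.5) = 84 − 21.14 = 62.86 dB(A).
conveyor drive: 76 − 20·log₁₀(14.4/1.5) = 76 − 19.65 = 56.35 dB(A).
Σ 10^(L/10) = 2.365e+06 → L_total = 10·log₁₀(2.365e+06) = 63.74 dB(A).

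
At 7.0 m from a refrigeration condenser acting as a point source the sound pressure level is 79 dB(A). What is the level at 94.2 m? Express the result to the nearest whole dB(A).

56 dB(A)

For a point source, L₂ = L₁ − 20·log₁₀(r₂/r₁).
L₂ = 79 − 20·log₁₀(94.2/7.0) = 79 − 22.579 = 56.42 dB(A).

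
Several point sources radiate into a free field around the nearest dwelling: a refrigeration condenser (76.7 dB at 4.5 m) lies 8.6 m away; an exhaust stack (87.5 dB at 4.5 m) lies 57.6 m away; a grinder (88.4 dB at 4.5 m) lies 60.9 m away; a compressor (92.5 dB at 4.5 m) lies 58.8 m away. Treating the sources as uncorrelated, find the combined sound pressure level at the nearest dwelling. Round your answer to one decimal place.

74.8 dB

First find each source's level at the receiver (point-source: −20·log₁₀(r/r_ref)), then combine on an intensity basis.
refrigeration condenser: 76.7 − 20·log₁₀(8.6/4.5) = 76.7 − 5.63 = 71.07 dB.
exhaust stack: 87.5 − 20·log₁₀(57.6/4.5) = 87.5 − 22.14 = 65.36 dB.
grinder: 88.4 − 20·log₁₀(60.9/4.5) = 88.4 − 22.63 = 65.77 dB.
compressor: 92.5 − 20·log₁₀(58.8/4.5) = 92.5 − 22.32 = 70.18 dB.
Σ 10^(L/10) = 3.043e+07 → L_total = 10·log₁₀(3.043e+07) = 74.83 dB.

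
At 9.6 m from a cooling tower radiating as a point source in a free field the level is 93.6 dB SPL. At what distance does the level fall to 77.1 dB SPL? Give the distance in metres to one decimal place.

The 16.5 dB drop corresponds to a distance ratio of 10^(16.5/20) for a point source.
r₂ = 9.6·10^((93.6−77.1)/20) = 9.6·10^(16.5/20) = 64.16 m.

64.2 m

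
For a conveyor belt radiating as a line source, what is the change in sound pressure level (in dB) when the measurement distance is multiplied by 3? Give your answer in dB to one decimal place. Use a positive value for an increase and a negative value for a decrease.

A line source loses 3 dB per doubling of distance; generally ΔL = −10·log₁₀(r₂/r₁).
ΔL = −10·log₁₀(3) = -4.77 dB.

-4.8 dB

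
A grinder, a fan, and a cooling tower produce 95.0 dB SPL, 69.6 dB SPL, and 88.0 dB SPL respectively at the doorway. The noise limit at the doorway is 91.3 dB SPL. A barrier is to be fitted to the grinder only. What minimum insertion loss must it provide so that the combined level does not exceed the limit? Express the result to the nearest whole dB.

6 dB

Everything except the grinder sums to 10^(69.6/10) + 10^(88.0/10) = 6.401e+08 in linear terms, 88.06 dB SPL.
The limit corresponds to 10^(91.3/10) = 1.349e+09; subtracting the fixed part leaves 7.089e+08 for the grinder, i.e. 88.51 dB SPL.
So the grinder must be reduced from 95.0 to 88.51 dB SPL: IL = 6.49 dB.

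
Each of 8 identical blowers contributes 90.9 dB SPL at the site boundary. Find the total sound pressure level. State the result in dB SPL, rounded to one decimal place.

L_total = L₁ + 10·log₁₀ N for N identical incoherent sources.
L_total = 90.9 + 10·log₁₀(8) = 90.9 + 9.031 = 99.93 dB SPL.

99.9 dB SPL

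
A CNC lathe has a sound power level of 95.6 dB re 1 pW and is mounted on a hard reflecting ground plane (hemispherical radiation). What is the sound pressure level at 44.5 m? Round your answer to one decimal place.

54.7 dB

The power spreads over a hemisphere of area 2π·r², so L_p = L_w − 10·log₁₀(2π·r²).
2π·r² = 1.244e+04 m², 10·log₁₀ of that is 40.949 dB.
L_p = 95.6 − 40.949 = 54.65 dB.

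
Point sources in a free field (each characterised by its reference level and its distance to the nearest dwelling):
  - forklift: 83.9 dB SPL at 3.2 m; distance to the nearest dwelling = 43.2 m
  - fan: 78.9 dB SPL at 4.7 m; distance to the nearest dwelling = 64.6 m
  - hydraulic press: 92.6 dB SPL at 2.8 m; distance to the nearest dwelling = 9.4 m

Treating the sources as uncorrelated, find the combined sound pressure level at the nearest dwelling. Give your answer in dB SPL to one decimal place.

First find each source's level at the receiver (point-source: −20·log₁₀(r/r_ref)), then combine on an intensity basis.
forklift: 83.9 − 20·log₁₀(43.2/3.2) = 83.9 − 22.61 = 61.29 dB SPL.
fan: 78.9 − 20·log₁₀(64.6/4.7) = 78.9 − 22.76 = 56.14 dB SPL.
hydraulic press: 92.6 − 20·log₁₀(9.4/2.8) = 92.6 − 10.52 = 82.08 dB SPL.
Σ 10^(L/10) = 1.632e+08 → L_total = 10·log₁₀(1.632e+08) = 82.13 dB SPL.

82.1 dB SPL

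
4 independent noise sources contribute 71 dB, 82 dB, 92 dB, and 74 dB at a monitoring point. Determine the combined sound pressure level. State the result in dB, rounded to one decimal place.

Incoherent sources combine by intensity addition: L_total = 10·log₁₀(Σ 10^(L_i/10)).
Σ 10^(L/10) = 10^(71/10) + 10^(82/10) + 10^(92/10) + 10^(74/10) = 1.781e+09.
L_total = 10·log₁₀(1.781e+09) = 92.51 dB.

92.5 dB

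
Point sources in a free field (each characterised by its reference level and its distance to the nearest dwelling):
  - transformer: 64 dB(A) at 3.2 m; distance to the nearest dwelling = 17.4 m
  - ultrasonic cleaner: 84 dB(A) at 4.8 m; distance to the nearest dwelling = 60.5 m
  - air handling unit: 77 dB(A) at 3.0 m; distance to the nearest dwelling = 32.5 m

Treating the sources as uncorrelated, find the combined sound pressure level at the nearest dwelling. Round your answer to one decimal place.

Apply inverse-square spreading to bring every level to the receiver, then sum 10^(L/10).
transformer: 64 − 20·log₁₀(17.4/3.2) = 64 − 14.71 = 49.29 dB(A).
ultrasonic cleaner: 84 − 20·log₁₀(60.5/4.8) = 84 − 22.01 = 61.99 dB(A).
air handling unit: 77 − 20·log₁₀(32.5/3.0) = 77 − 20.70 = 56.30 dB(A).
Σ 10^(L/10) = 2.093e+06 → L_total = 10·log₁₀(2.093e+06) = 63.21 dB(A).

63.2 dB(A)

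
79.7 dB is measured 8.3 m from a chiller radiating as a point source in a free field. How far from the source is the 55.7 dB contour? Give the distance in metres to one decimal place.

131.5 m

Point-source spreading drops the level by 20·log₁₀(r₂/r₁); inverting, r₂/r₁ = 10^(ΔL/20).
r₂ = 8.3·10^((79.7−55.7)/20) = 8.3·10^(24.0/20) = 131.55 m.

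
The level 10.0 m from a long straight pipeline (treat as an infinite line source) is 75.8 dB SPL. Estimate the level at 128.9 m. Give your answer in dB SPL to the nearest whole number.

65 dB SPL

Line-source attenuation: ΔL = 10·log₁₀(r₂/r₁) = 10·log₁₀(128.9/10.0) = 11.103 dB.
L₂ = 75.8 − 10·log₁₀(128.9/10.0) = 75.8 − 11.103 = 64.70 dB SPL.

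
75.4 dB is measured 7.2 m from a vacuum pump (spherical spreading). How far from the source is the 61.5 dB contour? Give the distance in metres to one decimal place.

35.7 m

The 13.9 dB drop corresponds to a distance ratio of 10^(13.9/20) for a point source.
r₂ = 7.2·10^((75.4−61.5)/20) = 7.2·10^(13.9/20) = 35.67 m.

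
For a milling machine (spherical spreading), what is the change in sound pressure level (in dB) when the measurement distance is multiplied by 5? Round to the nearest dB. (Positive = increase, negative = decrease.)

-14 dB

With spherical spreading the level changes by −20·log₁₀(r₂/r₁).
ΔL = −20·log₁₀(5) = -13.98 dB.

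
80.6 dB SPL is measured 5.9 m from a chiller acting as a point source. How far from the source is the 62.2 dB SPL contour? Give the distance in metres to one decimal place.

Point-source spreading drops the level by 20·log₁₀(r₂/r₁); inverting, r₂/r₁ = 10^(ΔL/20).
r₂ = 5.9·10^((80.6−62.2)/20) = 5.9·10^(18.4/20) = 49.07 m.

49.1 m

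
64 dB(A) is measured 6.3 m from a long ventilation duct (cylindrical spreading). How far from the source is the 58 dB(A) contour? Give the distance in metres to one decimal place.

25.1 m

The 6.0 dB drop corresponds to a distance ratio of 10^(6.0/10) for a line source.
r₂ = 6.3·10^((64−58)/10) = 6.3·10^(6.0/10) = 25.08 m.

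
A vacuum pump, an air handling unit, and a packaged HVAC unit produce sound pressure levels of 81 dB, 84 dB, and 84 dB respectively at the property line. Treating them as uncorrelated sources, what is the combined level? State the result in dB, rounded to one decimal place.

For uncorrelated sources the intensities add, so convert each level to linear form, sum, and take 10·log₁₀ of the total.
Σ 10^(L/10) = 10^(81/10) + 10^(84/10) + 10^(84/10) = 6.283e+08.
L_total = 10·log₁₀(6.283e+08) = 87.98 dB.

88.0 dB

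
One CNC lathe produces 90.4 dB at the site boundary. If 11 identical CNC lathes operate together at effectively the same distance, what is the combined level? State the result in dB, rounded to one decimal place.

100.8 dB

With 11 equal, uncorrelated contributions the intensity is 11× that of one unit, giving a rise of 10·log₁₀ 11.
L_total = 90.4 + 10·log₁₀(11) = 90.4 + 10.414 = 100.81 dB.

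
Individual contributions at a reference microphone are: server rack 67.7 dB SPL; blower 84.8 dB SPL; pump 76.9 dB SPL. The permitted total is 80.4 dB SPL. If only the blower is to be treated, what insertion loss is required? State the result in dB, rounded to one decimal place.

7.4 dB

Fixed contribution from the other sources: Σ 10^(L/10) = 10^(67.7/10) + 10^(76.9/10) = 5.487e+07 (77.39 dB SPL).
The limit corresponds to 10^(80.4/10) = 1.096e+08; subtracting the fixed part leaves 5.478e+07 for the blower, i.e. 77.39 dB SPL.
Required insertion loss = 84.8 − 77.39 = 7.41 dB.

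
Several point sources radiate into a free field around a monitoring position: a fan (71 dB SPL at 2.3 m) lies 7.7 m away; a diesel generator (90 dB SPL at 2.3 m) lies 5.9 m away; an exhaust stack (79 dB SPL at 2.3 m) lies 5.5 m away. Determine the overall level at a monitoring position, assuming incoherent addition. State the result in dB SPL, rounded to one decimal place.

82.2 dB SPL

Propagate each source to the receiver with L = L_ref − 20·log₁₀(r/r_ref), then add intensities.
fan: 71 − 20·log₁₀(7.7/2.3) = 71 − 10.50 = 60.50 dB SPL.
diesel generator: 90 − 20·log₁₀(5.9/2.3) = 90 − 8.18 = 81.82 dB SPL.
exhaust stack: 79 − 20·log₁₀(5.5/2.3) = 79 − 7.57 = 71.43 dB SPL.
Σ 10^(L/10) = 1.670e+08 → L_total = 10·log₁₀(1.670e+08) = 82.23 dB SPL.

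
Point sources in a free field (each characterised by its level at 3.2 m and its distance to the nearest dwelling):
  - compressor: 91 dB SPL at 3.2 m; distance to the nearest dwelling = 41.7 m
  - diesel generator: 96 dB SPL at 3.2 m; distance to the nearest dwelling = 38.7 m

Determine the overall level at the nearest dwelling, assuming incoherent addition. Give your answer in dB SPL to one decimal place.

75.4 dB SPL

First find each source's level at the receiver (point-source: −20·log₁₀(r/r_ref)), then combine on an intensity basis.
compressor: 91 − 20·log₁₀(41.7/3.2) = 91 − 22.30 = 68.70 dB SPL.
diesel generator: 96 − 20·log₁₀(38.7/3.2) = 96 − 21.65 = 74.35 dB SPL.
Σ 10^(L/10) = 3.463e+07 → L_total = 10·log₁₀(3.463e+07) = 75.39 dB SPL.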